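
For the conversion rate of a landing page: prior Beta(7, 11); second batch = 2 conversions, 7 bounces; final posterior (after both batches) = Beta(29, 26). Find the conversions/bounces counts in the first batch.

20 conversions and 8 bounces

Because Beta–binomial updating is additive in the counts, the combined data contributed (α_post−α_prior, β_post−β_prior) successes and failures.
Total across both batches: 29−7=22 conversions, 26−11=15 bounces.
Subtract the second batch: 22−2=20 conversions and 15−7=8 bounces.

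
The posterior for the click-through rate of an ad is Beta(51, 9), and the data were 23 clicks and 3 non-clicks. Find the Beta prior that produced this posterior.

A Beta(α, β) prior with s successes and f failures in binomial data gives a Beta(α+s, β+f) posterior.
Subtract the data counts: 51−23=28, 9−3=6.

Beta(28, 6)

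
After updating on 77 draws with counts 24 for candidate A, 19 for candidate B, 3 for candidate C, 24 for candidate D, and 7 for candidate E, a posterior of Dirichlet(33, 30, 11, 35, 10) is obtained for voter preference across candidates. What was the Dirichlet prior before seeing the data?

Dirichlet(9, 11, 8, 11, 3)

For a Dirichlet(α) prior with multinomial counts c, the posterior is Dirichlet(α + c) componentwise.
Subtract each count from the matching posterior parameter: 33−24=9, 30−19=11, 11−3=8, 35−24=11, 10−7=3.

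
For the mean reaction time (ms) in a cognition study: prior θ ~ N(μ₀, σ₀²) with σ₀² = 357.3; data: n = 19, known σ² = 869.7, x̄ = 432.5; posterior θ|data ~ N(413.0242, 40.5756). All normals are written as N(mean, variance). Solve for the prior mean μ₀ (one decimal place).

The posterior mean is a precision-weighted average: μ_n = (τ₀μ₀ + τ_data·x̄)/(τ₀+τ_data), with τ₀=1/σ₀² and τ_data=n/σ².
Here τ₀ = 1/357.3 = 0.002799 and τ_data = 19/869.7 = 0.021847, so τ_n = 0.024646.
Rearranging for μ₀: μ₀ = (μ_n·τ_n − τ_data·x̄)/τ₀ = (413.0242·0.024646 − 0.021847·432.5) / 0.002799 = 0.730567/0.002799 ≈ 261.0.

μ₀ = 261.0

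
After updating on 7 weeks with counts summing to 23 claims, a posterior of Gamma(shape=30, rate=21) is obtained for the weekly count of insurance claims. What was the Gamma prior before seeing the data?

Gamma(shape=7, rate=14)

A Gamma(α, β) prior (rate parametrization) on a Poisson rate with n observations summing to S gives posterior Gamma(α+S, β+n).
So α = 30 − 23 = 7 and β = 21 − 7 = 14.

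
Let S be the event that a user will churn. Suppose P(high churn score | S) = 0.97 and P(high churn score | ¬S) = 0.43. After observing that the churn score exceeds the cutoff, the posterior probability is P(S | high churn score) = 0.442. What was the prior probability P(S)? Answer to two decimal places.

P(S) = 0.26

In odds form, posterior odds = prior odds × likelihood ratio, so prior odds = posterior odds ÷ LR.
Posterior odds = 0.442/(1−0.442) = 0.7921. LR = 0.97/0.43 = 2.2558.
Prior odds = 0.7921/2.2558 = 0.3511, so P(S) = 0.3511/(1+0.3511) ≈ 0.26.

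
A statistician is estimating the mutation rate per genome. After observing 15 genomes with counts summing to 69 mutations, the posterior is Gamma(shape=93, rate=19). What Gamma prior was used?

Gamma–Poisson conjugacy: posterior shape = α + Σxᵢ, posterior rate = β + n.
So α = 93 − 69 = 24 and β = 19 − 15 = 4.

Gamma(shape=24, rate=4)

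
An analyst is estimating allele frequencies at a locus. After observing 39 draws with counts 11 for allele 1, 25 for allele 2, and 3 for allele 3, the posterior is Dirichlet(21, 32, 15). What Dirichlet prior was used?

For a Dirichlet(α) prior with multinomial counts c, the posterior is Dirichlet(α + c) componentwise.
Subtract each count from the matching posterior parameter: 21−11=10, 32−25=7, 15−3=12.

Dirichlet(10, 7, 12)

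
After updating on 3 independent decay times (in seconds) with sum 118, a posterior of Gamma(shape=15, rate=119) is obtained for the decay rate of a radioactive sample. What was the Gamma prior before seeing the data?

Gamma–exponential conjugacy: posterior shape = α + n, posterior rate = β + Σtᵢ.
So α = 15 − 3 = 12 and β = 119 − 118 = 1.

Gamma(shape=12, rate=1)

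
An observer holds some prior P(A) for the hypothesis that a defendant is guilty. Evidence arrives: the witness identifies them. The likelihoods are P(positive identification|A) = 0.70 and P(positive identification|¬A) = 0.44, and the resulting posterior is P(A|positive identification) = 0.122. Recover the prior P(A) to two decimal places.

P(A) = 0.08

Bayes' rule in odds form gives O(A|E) = O(A)·[P(E|A)/P(E|¬A)], hence O(A) = O(A|E)/LR.
Posterior odds = 0.122/(1−0.122) = 0.1390. LR = 0.70/0.44 = 1.5909.
Prior odds = 0.1390/1.5909 = 0.0874, so P(A) = 0.0874/(1+0.0874) ≈ 0.08.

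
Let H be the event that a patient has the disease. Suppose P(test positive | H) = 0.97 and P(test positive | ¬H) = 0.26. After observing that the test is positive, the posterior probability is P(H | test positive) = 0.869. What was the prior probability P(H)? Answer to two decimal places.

P(H) = 0.64

In odds form, posterior odds = prior odds × likelihood ratio, so prior odds = posterior odds ÷ LR.
Posterior odds = 0.869/(1−0.869) = 6.6336. LR = 0.97/0.26 = 3.7308.
Prior odds = 6.6336/3.7308 = 1.7781, so P(H) = 1.7781/(1+1.7781) ≈ 0.64.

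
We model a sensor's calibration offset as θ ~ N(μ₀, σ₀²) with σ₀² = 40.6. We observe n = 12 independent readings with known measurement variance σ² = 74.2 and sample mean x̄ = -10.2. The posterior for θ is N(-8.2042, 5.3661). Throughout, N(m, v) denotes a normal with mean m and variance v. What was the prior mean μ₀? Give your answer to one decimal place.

μ₀ = 4.9

The posterior mean is a precision-weighted average: μ_n = (τ₀μ₀ + τ_data·x̄)/(τ₀+τ_data), with τ₀=1/σ₀² and τ_data=n/σ².
Here τ₀ = 1/40.6 = 0.024631 and τ_data = 12/74.2 = 0.161725, so τ_n = 0.186356.
Rearranging for μ₀: μ₀ = (μ_n·τ_n − τ_data·x̄)/τ₀ = (-8.2042·0.186356 − 0.161725·-10.2) / 0.024631 = 0.120693/0.024631 ≈ 4.9.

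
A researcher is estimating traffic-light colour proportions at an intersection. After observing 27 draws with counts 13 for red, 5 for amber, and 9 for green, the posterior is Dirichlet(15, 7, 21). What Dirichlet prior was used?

For a Dirichlet(α) prior with multinomial counts c, the posterior is Dirichlet(α + c) componentwise.
Subtract each count from the matching posterior parameter: 15−13=2, 7−5=2, 21−9=12.

Dirichlet(2, 2, 12)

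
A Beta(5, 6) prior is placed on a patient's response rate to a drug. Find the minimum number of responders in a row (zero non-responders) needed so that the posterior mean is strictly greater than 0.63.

k = 6

After k responders and 0 non-responders the posterior is Beta(5+k, 6), with mean (5+k)/(5+6+k).
Set (5+k)/(11+k) > 0.63 and solve: k > (0.63·11 − 5)/(1 − 0.63) = 5.216.
The smallest integer exceeding 5.216 is 6, and checking k=6: (11)/(17) = 0.6471 > 0.63.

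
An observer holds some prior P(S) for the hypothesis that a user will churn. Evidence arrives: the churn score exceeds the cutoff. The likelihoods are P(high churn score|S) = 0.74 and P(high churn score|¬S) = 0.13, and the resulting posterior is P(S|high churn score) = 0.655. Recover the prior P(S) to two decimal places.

In odds form, posterior odds = prior odds × likelihood ratio, so prior odds = posterior odds ÷ LR.
Posterior odds = 0.655/(1−0.655) = 1.8986. LR = 0.74/0.13 = 5.6923.
Prior odds = 1.8986/5.6923 = 0.3335, so P(S) = 0.3335/(1+0.3335) ≈ 0.25.

P(S) = 0.25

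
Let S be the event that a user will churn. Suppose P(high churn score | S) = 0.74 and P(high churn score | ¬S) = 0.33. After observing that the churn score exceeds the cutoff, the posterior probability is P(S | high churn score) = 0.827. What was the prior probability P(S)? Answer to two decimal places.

In odds form, posterior odds = prior odds × likelihood ratio, so prior odds = posterior odds ÷ LR.
Posterior odds = 0.827/(1−0.827) = 4.7803. LR = 0.74/0.33 = 2.2424.
Prior odds = 4.7803/2.2424 = 2.1318, so P(S) = 2.1318/(1+2.1318) ≈ 0.68.

P(S) = 0.68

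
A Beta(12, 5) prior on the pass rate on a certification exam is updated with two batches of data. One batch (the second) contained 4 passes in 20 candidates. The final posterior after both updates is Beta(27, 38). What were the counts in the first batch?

11 passes and 17 failures

Sequential conjugate updates are equivalent to a single update on the pooled data, so total successes = posterior α − prior α and total failures = posterior β − prior β.
Total across both batches: 27−12=15 passes, 38−5=33 failures.
Subtract the second batch: 15−4=11 passes and 33−16=17 failures.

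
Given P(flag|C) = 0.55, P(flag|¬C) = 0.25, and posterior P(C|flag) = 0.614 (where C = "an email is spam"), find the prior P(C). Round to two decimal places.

In odds form, posterior odds = prior odds × likelihood ratio, so prior odds = posterior odds ÷ LR.
Posterior odds = 0.614/(1−0.614) = 1.5907. LR = 0.55/0.25 = 2.2000.
Prior odds = 1.5907/2.2000 = 0.7230, so P(C) = 0.7230/(1+0.7230) ≈ 0.42.

P(C) = 0.42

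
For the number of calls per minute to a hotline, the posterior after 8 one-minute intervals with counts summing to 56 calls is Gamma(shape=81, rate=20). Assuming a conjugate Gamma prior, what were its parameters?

A Gamma(α, β) prior (rate parametrization) on a Poisson rate with n observations summing to S gives posterior Gamma(α+S, β+n).
So α = 81 − 56 = 25 and β = 20 − 8 = 12.

Gamma(shape=25, rate=12)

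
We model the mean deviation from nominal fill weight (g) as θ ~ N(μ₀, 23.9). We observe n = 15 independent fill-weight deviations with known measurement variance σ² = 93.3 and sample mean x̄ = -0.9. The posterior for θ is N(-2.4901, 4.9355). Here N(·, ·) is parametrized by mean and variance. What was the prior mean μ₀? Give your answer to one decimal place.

The posterior mean is a precision-weighted average: μ_n = (τ₀μ₀ + τ_data·x̄)/(τ₀+τ_data), with τ₀=1/σ₀² and τ_data=n/σ².
Here τ₀ = 1/23.9 = 0.041841 and τ_data = 15/93.3 = 0.160772, so τ_n = 0.202613.
Rearranging for μ₀: μ₀ = (μ_n·τ_n − τ_data·x̄)/τ₀ = (-2.4901·0.202613 − 0.160772·-0.9) / 0.041841 = -0.359832/0.041841 ≈ -8.6.

μ₀ = -8.6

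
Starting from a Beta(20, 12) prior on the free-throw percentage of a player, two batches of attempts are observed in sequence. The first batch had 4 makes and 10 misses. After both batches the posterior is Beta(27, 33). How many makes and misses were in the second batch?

Because Beta–binomial updating is additive in the counts, the combined data contributed (α_post−α_prior, β_post−β_prior) successes and failures.
Total across both batches: 27−20=7 makes, 33−12=21 misses.
Subtract the first batch: 7−4=3 makes and 21−10=11 misses.

3 makes and 11 misses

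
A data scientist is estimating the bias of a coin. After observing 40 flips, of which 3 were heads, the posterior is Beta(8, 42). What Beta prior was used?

A Beta(a, b) prior with s successes and f failures in binomial data gives a Beta(a+s, b+f) posterior.
Subtract the data counts: 8−3=5, 42−37=5.

Beta(5, 5)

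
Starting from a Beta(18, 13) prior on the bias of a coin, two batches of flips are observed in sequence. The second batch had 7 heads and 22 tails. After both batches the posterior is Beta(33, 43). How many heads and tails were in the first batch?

Because Beta–binomial updating is additive in the counts, the combined data contributed (α_post−α_prior, β_post−β_prior) successes and failures.
Total across both batches: 33−18=15 heads, 43−13=30 tails.
Subtract the second batch: 15−7=8 heads and 30−22=8 tails.

8 heads and 8 tails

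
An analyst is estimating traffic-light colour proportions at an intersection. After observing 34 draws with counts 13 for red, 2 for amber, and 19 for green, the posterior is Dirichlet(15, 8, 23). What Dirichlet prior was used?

For a Dirichlet(α) prior with multinomial counts c, the posterior is Dirichlet(α + c) componentwise.
Subtract each count from the matching posterior parameter: 15−13=2, 8−2=6, 23−19=4.

Dirichlet(2, 6, 4)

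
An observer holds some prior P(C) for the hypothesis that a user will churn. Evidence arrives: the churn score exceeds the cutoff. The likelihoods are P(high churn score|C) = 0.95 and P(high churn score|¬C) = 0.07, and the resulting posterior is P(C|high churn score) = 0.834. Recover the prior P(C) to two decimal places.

Bayes' rule in odds form gives O(C|E) = O(C)·[P(E|C)/P(E|¬C)], hence O(C) = O(C|E)/LR.
Posterior odds = 0.834/(1−0.834) = 5.0241. LR = 0.95/0.07 = 13.5714.
Prior odds = 5.0241/13.5714 = 0.3702, so P(C) = 0.3702/(1+0.3702) ≈ 0.27.

P(C) = 0.27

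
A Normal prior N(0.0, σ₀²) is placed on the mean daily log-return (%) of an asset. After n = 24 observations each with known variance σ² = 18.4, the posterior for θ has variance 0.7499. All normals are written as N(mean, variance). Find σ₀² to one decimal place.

Posterior precision equals prior precision plus data precision: 1/σ_n² = 1/σ₀² + n/σ².
So 1/σ₀² = 1/0.7499 − 24/18.4 = 1.333511 − 1.304348 = 0.029163.
Hence σ₀² = 1/0.029163 ≈ 34.3.

σ₀² = 34.3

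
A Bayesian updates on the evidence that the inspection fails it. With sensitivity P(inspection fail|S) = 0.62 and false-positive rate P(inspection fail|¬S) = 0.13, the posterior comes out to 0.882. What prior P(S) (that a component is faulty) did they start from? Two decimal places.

In odds form, posterior odds = prior odds × likelihood ratio, so prior odds = posterior odds ÷ LR.
Posterior odds = 0.882/(1−0.882) = 7.4746. LR = 0.62/0.13 = 4.7692.
Prior odds = 7.4746/4.7692 = 1.5673, so P(S) = 1.5673/(1+1.5673) ≈ 0.61.

P(S) = 0.61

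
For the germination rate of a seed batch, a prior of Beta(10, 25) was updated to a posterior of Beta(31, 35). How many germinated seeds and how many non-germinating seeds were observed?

Beta is conjugate to the binomial likelihood: posterior = Beta(α+s, β+f).
Match parameters: s=31−10=21, f=35−25=10.

21 germinated seeds and 10 non-germinating seeds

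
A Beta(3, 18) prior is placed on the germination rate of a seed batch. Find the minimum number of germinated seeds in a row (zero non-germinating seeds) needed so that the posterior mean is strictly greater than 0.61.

k = 26

After k germinated seeds and 0 non-germinating seeds the posterior is Beta(3+k, 18), with mean (3+k)/(3+18+k).
Set (3+k)/(21+k) > 0.61 and solve: k > (0.61·21 − 3)/(1 − 0.61) = 25.154.
The smallest integer exceeding 25.154 is 26.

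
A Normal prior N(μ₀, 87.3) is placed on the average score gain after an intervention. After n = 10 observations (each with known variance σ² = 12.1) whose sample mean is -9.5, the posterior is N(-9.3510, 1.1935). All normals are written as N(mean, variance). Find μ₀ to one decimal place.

μ₀ = 1.4

With known observation variance, the Normal–Normal posterior has precision τ_n = τ₀ + n/σ² and mean μ_n = (τ₀μ₀ + (n/σ²)x̄)/τ_n.
Here τ₀ = 1/87.3 = 0.011455 and τ_data = 10/12.1 = 0.826446, so τ_n = 0.837901.
Rearranging for μ₀: μ₀ = (μ_n·τ_n − τ_data·x̄)/τ₀ = (-9.3510·0.837901 − 0.826446·-9.5) / 0.011455 = 0.016025/0.011455 ≈ 1.4.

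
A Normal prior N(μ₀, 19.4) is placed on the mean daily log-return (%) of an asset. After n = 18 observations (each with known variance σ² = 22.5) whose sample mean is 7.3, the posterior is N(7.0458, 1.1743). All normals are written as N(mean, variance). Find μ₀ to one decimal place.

μ₀ = 3.1

The posterior mean is a precision-weighted average: μ_n = (τ₀μ₀ + τ_data·x̄)/(τ₀+τ_data), with τ₀=1/σ₀² and τ_data=n/σ².
Here τ₀ = 1/19.4 = 0.051546 and τ_data = 18/22.5 = 0.800000, so τ_n = 0.851546.
Rearranging for μ₀: μ₀ = (μ_n·τ_n − τ_data·x̄)/τ₀ = (7.0458·0.851546 − 0.800000·7.3) / 0.051546 = 0.159823/0.051546 ≈ 3.1.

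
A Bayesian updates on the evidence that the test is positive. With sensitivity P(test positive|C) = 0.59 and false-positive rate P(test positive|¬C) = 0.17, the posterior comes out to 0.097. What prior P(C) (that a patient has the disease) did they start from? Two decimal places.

P(C) = 0.03

Bayes' rule in odds form gives O(C|E) = O(C)·[P(E|C)/P(E|¬C)], hence O(C) = O(C|E)/LR.
Posterior odds = 0.097/(1−0.097) = 0.1074. LR = 0.59/0.17 = 3.4706.
Prior odds = 0.1074/3.4706 = 0.0309, so P(C) = 0.0309/(1+0.0309) ≈ 0.03.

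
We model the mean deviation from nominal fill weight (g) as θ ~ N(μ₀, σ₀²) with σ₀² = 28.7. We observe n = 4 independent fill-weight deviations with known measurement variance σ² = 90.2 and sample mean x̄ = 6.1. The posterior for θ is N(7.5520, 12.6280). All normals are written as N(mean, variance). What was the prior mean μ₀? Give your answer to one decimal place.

With known observation variance, the Normal–Normal posterior has precision τ_n = τ₀ + n/σ² and mean μ_n = (τ₀μ₀ + (n/σ²)x̄)/τ_n.
Here τ₀ = 1/28.7 = 0.034843 and τ_data = 4/90.2 = 0.044346, so τ_n = 0.079189.
Rearranging for μ₀: μ₀ = (μ_n·τ_n − τ_data·x̄)/τ₀ = (7.5520·0.079189 − 0.044346·6.1) / 0.034843 = 0.327525/0.034843 ≈ 9.4.

μ₀ = 9.4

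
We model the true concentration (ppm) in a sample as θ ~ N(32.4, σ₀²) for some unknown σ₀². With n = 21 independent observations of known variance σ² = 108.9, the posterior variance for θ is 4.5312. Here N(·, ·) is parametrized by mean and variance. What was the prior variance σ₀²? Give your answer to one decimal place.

For the Normal–Normal model with known σ², precisions add: τ_n = τ₀ + n/σ².
So 1/σ₀² = 1/4.5312 − 21/108.9 = 0.220692 − 0.192837 = 0.027855.
Hence σ₀² = 1/0.027855 ≈ 35.9.

σ₀² = 35.9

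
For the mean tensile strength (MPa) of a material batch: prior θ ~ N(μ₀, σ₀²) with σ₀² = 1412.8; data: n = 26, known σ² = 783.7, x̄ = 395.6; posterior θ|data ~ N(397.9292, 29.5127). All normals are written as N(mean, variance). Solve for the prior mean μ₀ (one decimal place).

With known observation variance, the Normal–Normal posterior has precision τ_n = τ₀ + n/σ² and mean μ_n = (τ₀μ₀ + (n/σ²)x̄)/τ_n.
Here τ₀ = 1/1412.8 = 0.000708 and τ_data = 26/783.7 = 0.033176, so τ_n = 0.033884.
Rearranging for μ₀: μ₀ = (μ_n·τ_n − τ_data·x̄)/τ₀ = (397.9292·0.033884 − 0.033176·395.6) / 0.000708 = 0.359007/0.000708 ≈ 507.1.

μ₀ = 507.1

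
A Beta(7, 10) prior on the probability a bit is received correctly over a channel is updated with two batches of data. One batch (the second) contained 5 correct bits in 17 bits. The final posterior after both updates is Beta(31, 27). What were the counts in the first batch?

Because Beta–binomial updating is additive in the counts, the combined data contributed (α_post−α_prior, β_post−β_prior) successes and failures.
Total across both batches: 31−7=24 correct bits, 27−10=17 errors.
Subtract the second batch: 24−5=19 correct bits and 17−12=5 errors.

19 correct bits and 5 errors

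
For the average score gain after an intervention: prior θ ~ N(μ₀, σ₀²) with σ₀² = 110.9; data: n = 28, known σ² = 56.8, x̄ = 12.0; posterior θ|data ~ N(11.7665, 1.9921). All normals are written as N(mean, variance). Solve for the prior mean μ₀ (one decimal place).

μ₀ = -1.0

With known observation variance, the Normal–Normal posterior has precision τ_n = τ₀ + n/σ² and mean μ_n = (τ₀μ₀ + (n/σ²)x̄)/τ_n.
Here τ₀ = 1/110.9 = 0.009017 and τ_data = 28/56.8 = 0.492958, so τ_n = 0.501975.
Rearranging for μ₀: μ₀ = (μ_n·τ_n − τ_data·x̄)/τ₀ = (11.7665·0.501975 − 0.492958·12.0) / 0.009017 = -0.009007/0.009017 ≈ -1.0.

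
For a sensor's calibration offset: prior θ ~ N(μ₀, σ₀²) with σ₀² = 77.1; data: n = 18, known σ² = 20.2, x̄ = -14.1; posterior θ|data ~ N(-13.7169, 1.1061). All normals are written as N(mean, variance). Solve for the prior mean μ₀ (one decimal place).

The posterior mean is a precision-weighted average: μ_n = (τ₀μ₀ + τ_data·x̄)/(τ₀+τ_data), with τ₀=1/σ₀² and τ_data=n/σ².
Here τ₀ = 1/77.1 = 0.012970 and τ_data = 18/20.2 = 0.891089, so τ_n = 0.904059.
Rearranging for μ₀: μ₀ = (μ_n·τ_n − τ_data·x̄)/τ₀ = (-13.7169·0.904059 − 0.891089·-14.1) / 0.012970 = 0.163468/0.012970 ≈ 12.6.

μ₀ = 12.6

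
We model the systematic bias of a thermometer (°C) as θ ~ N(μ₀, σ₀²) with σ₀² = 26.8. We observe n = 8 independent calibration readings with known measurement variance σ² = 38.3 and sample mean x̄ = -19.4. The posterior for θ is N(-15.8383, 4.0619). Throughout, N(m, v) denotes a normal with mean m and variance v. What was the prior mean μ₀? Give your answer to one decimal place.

μ₀ = 4.1

With known observation variance, the Normal–Normal posterior has precision τ_n = τ₀ + n/σ² and mean μ_n = (τ₀μ₀ + (n/σ²)x̄)/τ_n.
Here τ₀ = 1/26.8 = 0.037313 and τ_data = 8/38.3 = 0.208877, so τ_n = 0.246190.
Rearranging for μ₀: μ₀ = (μ_n·τ_n − τ_data·x̄)/τ₀ = (-15.8383·0.246190 − 0.208877·-19.4) / 0.037313 = 0.152983/0.037313 ≈ 4.1.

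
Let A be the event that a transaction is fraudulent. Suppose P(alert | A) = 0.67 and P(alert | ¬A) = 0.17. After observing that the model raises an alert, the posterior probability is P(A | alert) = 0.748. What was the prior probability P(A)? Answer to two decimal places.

Bayes' rule in odds form gives O(A|E) = O(A)·[P(E|A)/P(E|¬A)], hence O(A) = O(A|E)/LR.
Posterior odds = 0.748/(1−0.748) = 2.9683. LR = 0.67/0.17 = 3.9412.
Prior odds = 2.9683/3.9412 = 0.7531, so P(A) = 0.7531/(1+0.7531) ≈ 0.43.

P(A) = 0.43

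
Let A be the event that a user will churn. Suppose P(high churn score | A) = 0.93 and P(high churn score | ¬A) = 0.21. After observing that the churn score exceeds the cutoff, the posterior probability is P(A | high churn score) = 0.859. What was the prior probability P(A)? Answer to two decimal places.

P(A) = 0.58

In odds form, posterior odds = prior odds × likelihood ratio, so prior odds = posterior odds ÷ LR.
Posterior odds = 0.859/(1−0.859) = 6.0922. LR = 0.93/0.21 = 4.4286.
Prior odds = 6.0922/4.4286 = 1.3756, so P(A) = 1.3756/(1+1.3756) ≈ 0.58.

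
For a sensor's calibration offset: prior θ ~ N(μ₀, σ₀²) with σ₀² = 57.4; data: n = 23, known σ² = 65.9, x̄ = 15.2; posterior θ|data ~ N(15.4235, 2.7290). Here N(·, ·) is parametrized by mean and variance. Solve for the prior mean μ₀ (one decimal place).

μ₀ = 19.9

With known observation variance, the Normal–Normal posterior has precision τ_n = τ₀ + n/σ² and mean μ_n = (τ₀μ₀ + (n/σ²)x̄)/τ_n.
Here τ₀ = 1/57.4 = 0.017422 and τ_data = 23/65.9 = 0.349014, so τ_n = 0.366436.
Rearranging for μ₀: μ₀ = (μ_n·τ_n − τ_data·x̄)/τ₀ = (15.4235·0.366436 − 0.349014·15.2) / 0.017422 = 0.346713/0.017422 ≈ 19.9.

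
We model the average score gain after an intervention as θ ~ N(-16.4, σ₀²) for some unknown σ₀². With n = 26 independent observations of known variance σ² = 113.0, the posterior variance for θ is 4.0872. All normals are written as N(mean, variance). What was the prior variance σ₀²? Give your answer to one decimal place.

σ₀² = 68.6

Posterior precision equals prior precision plus data precision: 1/σ_n² = 1/σ₀² + n/σ².
So 1/σ₀² = 1/4.0872 − 26/113.0 = 0.244666 − 0.230088 = 0.014578.
Hence σ₀² = 1/0.014578 ≈ 68.6.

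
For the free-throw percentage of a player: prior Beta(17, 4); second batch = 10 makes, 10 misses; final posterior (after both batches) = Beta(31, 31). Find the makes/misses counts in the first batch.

4 makes and 17 misses

Sequential conjugate updates are equivalent to a single update on the pooled data, so total successes = posterior α − prior α and total failures = posterior β − prior β.
Total across both batches: 31−17=14 makes, 31−4=27 misses.
Subtract the second batch: 14−10=4 makes and 27−10=17 misses.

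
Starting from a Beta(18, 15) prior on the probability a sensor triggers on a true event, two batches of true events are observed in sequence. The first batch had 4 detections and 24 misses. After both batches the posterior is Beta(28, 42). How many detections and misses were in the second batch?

Sequential conjugate updates are equivalent to a single update on the pooled data, so total successes = posterior α − prior α and total failures = posterior β − prior β.
Total across both batches: 28−18=10 detections, 42−15=27 misses.
Subtract the first batch: 10−4=6 detections and 27−24=3 misses.

6 detections and 3 misses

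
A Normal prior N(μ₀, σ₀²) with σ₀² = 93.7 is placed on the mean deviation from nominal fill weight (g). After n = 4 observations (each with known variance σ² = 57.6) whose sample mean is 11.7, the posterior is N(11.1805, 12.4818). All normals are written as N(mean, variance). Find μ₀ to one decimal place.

The posterior mean is a precision-weighted average: μ_n = (τ₀μ₀ + τ_data·x̄)/(τ₀+τ_data), with τ₀=1/σ₀² and τ_data=n/σ².
Here τ₀ = 1/93.7 = 0.010672 and τ_data = 4/57.6 = 0.069444, so τ_n = 0.080116.
Rearranging for μ₀: μ₀ = (μ_n·τ_n − τ_data·x̄)/τ₀ = (11.1805·0.080116 − 0.069444·11.7) / 0.010672 = 0.083242/0.010672 ≈ 7.8.

μ₀ = 7.8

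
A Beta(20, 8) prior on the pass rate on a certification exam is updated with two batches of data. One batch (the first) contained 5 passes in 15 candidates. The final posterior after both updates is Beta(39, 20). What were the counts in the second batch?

Sequential conjugate updates are equivalent to a single update on the pooled data, so total successes = posterior α − prior α and total failures = posterior β − prior β.
Total across both batches: 39−20=19 passes, 20−8=12 failures.
Subtract the first batch: 19−5=14 passes and 12−10=2 failures.

14 passes and 2 failures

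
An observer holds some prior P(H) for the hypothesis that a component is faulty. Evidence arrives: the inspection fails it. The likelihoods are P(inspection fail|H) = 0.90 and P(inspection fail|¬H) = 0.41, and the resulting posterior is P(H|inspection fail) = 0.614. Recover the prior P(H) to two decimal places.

Bayes' rule in odds form gives O(H|E) = O(H)·[P(E|H)/P(E|¬H)], hence O(H) = O(H|E)/LR.
Posterior odds = 0.614/(1−0.614) = 1.5907. LR = 0.90/0.41 = 2.1951.
Prior odds = 1.5907/2.1951 = 0.7247, so P(H) = 0.7247/(1+0.7247) ≈ 0.42.

P(H) = 0.42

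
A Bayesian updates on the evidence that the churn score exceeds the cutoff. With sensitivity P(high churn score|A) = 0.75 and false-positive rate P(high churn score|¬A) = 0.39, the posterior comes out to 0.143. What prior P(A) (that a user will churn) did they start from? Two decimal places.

P(A) = 0.08

Bayes' rule in odds form gives O(A|E) = O(A)·[P(E|A)/P(E|¬A)], hence O(A) = O(A|E)/LR.
Posterior odds = 0.143/(1−0.143) = 0.1669. LR = 0.75/0.39 = 1.9231.
Prior odds = 0.1669/1.9231 = 0.0868, so P(A) = 0.0868/(1+0.0868) ≈ 0.08.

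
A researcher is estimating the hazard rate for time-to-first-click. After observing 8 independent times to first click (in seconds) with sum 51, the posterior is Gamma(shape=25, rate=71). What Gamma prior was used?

For an exponential likelihood with a Gamma(α, β) prior on the rate, n observations with total T give posterior Gamma(α+n, β+T).
So α = 25 − 8 = 17 and β = 71 − 51 = 20.

Gamma(shape=17, rate=20)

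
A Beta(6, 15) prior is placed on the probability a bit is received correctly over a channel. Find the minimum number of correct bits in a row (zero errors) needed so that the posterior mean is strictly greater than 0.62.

k = 19

After k correct bits and 0 errors the posterior is Beta(6+k, 15), with mean (6+k)/(6+15+k).
Set (6+k)/(21+k) > 0.62 and solve: k > (0.62·21 − 6)/(1 − 0.62) = 18.474.
The smallest integer exceeding 18.474 is 19, and checking k=19: (25)/(40) = 0.6250 > 0.62.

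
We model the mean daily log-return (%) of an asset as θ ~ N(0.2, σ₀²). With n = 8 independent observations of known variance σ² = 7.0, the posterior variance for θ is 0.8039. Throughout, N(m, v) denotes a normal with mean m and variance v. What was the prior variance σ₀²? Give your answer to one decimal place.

σ₀² = 9.9

For the Normal–Normal model with known σ², precisions add: τ_n = τ₀ + n/σ².
So 1/σ₀² = 1/0.8039 − 8/7.0 = 1.243936 − 1.142857 = 0.101079.
Hence σ₀² = 1/0.101079 ≈ 9.9.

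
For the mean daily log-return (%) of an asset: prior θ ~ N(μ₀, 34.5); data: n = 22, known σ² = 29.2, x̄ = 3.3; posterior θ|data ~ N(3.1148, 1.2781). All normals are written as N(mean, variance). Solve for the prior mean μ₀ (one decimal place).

μ₀ = -1.7

With known observation variance, the Normal–Normal posterior has precision τ_n = τ₀ + n/σ² and mean μ_n = (τ₀μ₀ + (n/σ²)x̄)/τ_n.
Here τ₀ = 1/34.5 = 0.028986 and τ_data = 22/29.2 = 0.753425, so τ_n = 0.782411.
Rearranging for μ₀: μ₀ = (μ_n·τ_n − τ_data·x̄)/τ₀ = (3.1148·0.782411 − 0.753425·3.3) / 0.028986 = -0.049249/0.028986 ≈ -1.7.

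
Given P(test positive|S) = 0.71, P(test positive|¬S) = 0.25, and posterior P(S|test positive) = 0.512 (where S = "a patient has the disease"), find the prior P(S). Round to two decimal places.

Bayes' rule in odds form gives O(S|E) = O(S)·[P(E|S)/P(E|¬S)], hence O(S) = O(S|E)/LR.
Posterior odds = 0.512/(1−0.512) = 1.0492. LR = 0.71/0.25 = 2.8400.
Prior odds = 1.0492/2.8400 = 0.3694, so P(S) = 0.3694/(1+0.3694) ≈ 0.27.

P(S) = 0.27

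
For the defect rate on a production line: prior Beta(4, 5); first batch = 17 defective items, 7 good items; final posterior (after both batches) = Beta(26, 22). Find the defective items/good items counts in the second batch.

5 defective items and 10 good items

Sequential conjugate updates are equivalent to a single update on the pooled data, so total successes = posterior α − prior α and total failures = posterior β − prior β.
Total across both batches: 26−4=22 defective items, 22−5=17 good items.
Subtract the first batch: 22−17=5 defective items and 17−7=10 good items.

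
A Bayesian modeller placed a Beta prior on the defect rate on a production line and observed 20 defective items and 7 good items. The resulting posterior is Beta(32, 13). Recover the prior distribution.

Beta is conjugate to the binomial likelihood: posterior = Beta(a+s, b+f).
Subtract the data counts: 32−20=12, 13−7=6.

Beta(12, 6)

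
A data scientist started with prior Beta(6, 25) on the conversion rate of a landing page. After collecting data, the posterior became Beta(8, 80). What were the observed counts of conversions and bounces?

2 conversions and 55 bounces

Beta is conjugate to the binomial likelihood: posterior = Beta(a+s, b+f).
Match parameters: s=8−6=2, f=80−25=55.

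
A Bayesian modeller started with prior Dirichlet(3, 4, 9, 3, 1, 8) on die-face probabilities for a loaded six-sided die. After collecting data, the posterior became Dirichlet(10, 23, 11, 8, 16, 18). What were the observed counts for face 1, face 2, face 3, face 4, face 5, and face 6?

For a Dirichlet(α) prior with multinomial counts c, the posterior is Dirichlet(α + c) componentwise.
Counts are posterior − prior componentwise: 10−3=7, 23−4=19, 11−9=2, 8−3=5, 16−1=15, 18−8=10.

counts (7, 19, 2, 5, 15, 10)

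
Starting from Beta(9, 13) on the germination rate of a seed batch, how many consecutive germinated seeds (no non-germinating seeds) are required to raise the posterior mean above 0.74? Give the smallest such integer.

After k germinated seeds and 0 non-germinating seeds the posterior is Beta(9+k, 13), with mean (9+k)/(9+13+k).
Set (9+k)/(22+k) > 0.74 and solve: k > (0.74·22 − 9)/(1 − 0.74) = 28.000.
The smallest integer exceeding 28.000 is 29, and checking k=29: (38)/(51) = 0.7451 > 0.74.

k = 29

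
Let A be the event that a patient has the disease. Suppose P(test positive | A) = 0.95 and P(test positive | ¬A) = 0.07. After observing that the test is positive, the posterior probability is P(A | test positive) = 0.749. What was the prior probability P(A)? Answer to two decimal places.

Bayes' rule in odds form gives O(A|E) = O(A)·[P(E|A)/P(E|¬A)], hence O(A) = O(A|E)/LR.
Posterior odds = 0.749/(1−0.749) = 2.9841. LR = 0.95/0.07 = 13.5714.
Prior odds = 2.9841/13.5714 = 0.2199, so P(A) = 0.2199/(1+0.2199) ≈ 0.18.

P(A) = 0.18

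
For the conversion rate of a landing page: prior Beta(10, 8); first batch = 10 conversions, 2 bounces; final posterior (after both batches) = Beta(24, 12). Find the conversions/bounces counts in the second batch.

Because Beta–binomial updating is additive in the counts, the combined data contributed (α_post−α_prior, β_post−β_prior) successes and failures.
Total across both batches: 24−10=14 conversions, 12−8=4 bounces.
Subtract the first batch: 14−10=4 conversions and 4−2=2 bounces.

4 conversions and 2 bounces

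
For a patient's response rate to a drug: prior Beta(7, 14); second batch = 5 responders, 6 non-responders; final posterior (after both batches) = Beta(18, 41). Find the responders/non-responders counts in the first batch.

6 responders and 21 non-responders

Because Beta–binomial updating is additive in the counts, the combined data contributed (α_post−α_prior, β_post−β_prior) successes and failures.
Total across both batches: 18−7=11 responders, 41−14=27 non-responders.
Subtract the second batch: 11−5=6 responders and 27−6=21 non-responders.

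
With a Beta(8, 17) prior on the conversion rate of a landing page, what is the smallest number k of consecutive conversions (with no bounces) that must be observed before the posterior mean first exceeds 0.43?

k = 5

After k conversions and 0 bounces the posterior is Beta(8+k, 17), with mean (8+k)/(8+17+k).
Set (8+k)/(25+k) > 0.43 and solve: k > (0.43·25 − 8)/(1 − 0.43) = 4.825.
The smallest integer exceeding 4.825 is 5, and checking k=5: (13)/(30) = 0.4333 > 0.43.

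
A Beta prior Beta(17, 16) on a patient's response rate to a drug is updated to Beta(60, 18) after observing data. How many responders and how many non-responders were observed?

Beta is conjugate to the binomial likelihood: posterior = Beta(α+s, β+f).
Match parameters: s=60−17=43, f=18−16=2.

43 responders and 2 non-responders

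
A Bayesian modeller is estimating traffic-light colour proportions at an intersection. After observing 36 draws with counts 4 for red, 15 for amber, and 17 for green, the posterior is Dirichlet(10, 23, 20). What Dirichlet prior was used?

Dirichlet(6, 8, 3)

For a Dirichlet(α) prior with multinomial counts c, the posterior is Dirichlet(α + c) componentwise.
Subtract each count from the matching posterior parameter: 10−4=6, 23−15=8, 20−17=3.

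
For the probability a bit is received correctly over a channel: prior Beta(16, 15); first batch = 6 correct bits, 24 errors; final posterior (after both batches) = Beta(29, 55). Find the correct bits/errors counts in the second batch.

7 correct bits and 16 errors

Because Beta–binomial updating is additive in the counts, the combined data contributed (α_post−α_prior, β_post−β_prior) successes and failures.
Total across both batches: 29−16=13 correct bits, 55−15=40 errors.
Subtract the first batch: 13−6=7 correct bits and 40−24=16 errors.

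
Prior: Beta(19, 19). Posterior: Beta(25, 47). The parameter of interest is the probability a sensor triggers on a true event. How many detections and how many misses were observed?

Under Beta–binomial conjugacy the posterior parameters are (a+s, b+f).
Match parameters: s=25−19=6, f=47−19=28.

6 detections and 28 misses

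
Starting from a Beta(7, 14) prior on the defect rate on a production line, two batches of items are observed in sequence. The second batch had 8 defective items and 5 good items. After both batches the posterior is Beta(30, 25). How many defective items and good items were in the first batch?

Sequential conjugate updates are equivalent to a single update on the pooled data, so total successes = posterior α − prior α and total failures = posterior β − prior β.
Total across both batches: 30−7=23 defective items, 25−14=11 good items.
Subtract the second batch: 23−8=15 defective items and 11−5=6 good items.

15 defective items and 6 good items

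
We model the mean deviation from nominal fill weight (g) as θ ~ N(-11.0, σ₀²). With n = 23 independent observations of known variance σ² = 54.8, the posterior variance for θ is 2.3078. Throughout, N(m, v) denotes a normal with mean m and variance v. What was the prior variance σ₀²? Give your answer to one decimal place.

For the Normal–Normal model with known σ², precisions add: τ_n = τ₀ + n/σ².
So 1/σ₀² = 1/2.3078 − 23/54.8 = 0.433313 − 0.419708 = 0.013605.
Hence σ₀² = 1/0.013605 ≈ 73.5.

σ₀² = 73.5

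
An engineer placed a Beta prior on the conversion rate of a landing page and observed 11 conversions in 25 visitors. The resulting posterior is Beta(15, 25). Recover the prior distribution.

Beta(4, 11)

A Beta(a, b) prior with s successes and f failures in binomial data gives a Beta(a+s, b+f) posterior.
Subtract the data counts: 15−11=4, 25−14=11.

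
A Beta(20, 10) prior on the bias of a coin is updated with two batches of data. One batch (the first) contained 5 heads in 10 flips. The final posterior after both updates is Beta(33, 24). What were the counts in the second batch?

8 heads and 9 tails

Because Beta–binomial updating is additive in the counts, the combined data contributed (α_post−α_prior, β_post−β_prior) successes and failures.
Total across both batches: 33−20=13 heads, 24−10=14 tails.
Subtract the first batch: 13−5=8 heads and 14−5=9 tails.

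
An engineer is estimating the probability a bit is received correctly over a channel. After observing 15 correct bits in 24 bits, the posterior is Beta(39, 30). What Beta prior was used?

Beta(24, 21)

Under Beta–binomial conjugacy the posterior parameters are (α+s, β+f).
Subtract the data counts: 39−15=24, 30−9=21.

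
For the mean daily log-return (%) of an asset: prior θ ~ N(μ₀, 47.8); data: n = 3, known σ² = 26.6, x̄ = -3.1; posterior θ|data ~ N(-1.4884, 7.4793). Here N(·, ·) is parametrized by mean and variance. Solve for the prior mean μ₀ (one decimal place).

μ₀ = 7.2

The posterior mean is a precision-weighted average: μ_n = (τ₀μ₀ + τ_data·x̄)/(τ₀+τ_data), with τ₀=1/σ₀² and τ_data=n/σ².
Here τ₀ = 1/47.8 = 0.020921 and τ_data = 3/26.6 = 0.112782, so τ_n = 0.133703.
Rearranging for μ₀: μ₀ = (μ_n·τ_n − τ_data·x̄)/τ₀ = (-1.4884·0.133703 − 0.112782·-3.1) / 0.020921 = 0.150621/0.020921 ≈ 7.2.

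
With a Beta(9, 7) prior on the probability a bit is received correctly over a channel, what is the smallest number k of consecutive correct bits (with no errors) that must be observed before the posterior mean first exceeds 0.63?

k = 3

After k correct bits and 0 errors the posterior is Beta(9+k, 7), with mean (9+k)/(9+7+k).
Set (9+k)/(16+k) > 0.63 and solve: k > (0.63·16 − 9)/(1 − 0.63) = 2.919.
The smallest integer exceeding 2.919 is 3.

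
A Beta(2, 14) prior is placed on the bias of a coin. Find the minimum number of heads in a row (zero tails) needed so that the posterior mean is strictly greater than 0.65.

k = 25

After k heads and 0 tails the posterior is Beta(2+k, 14), with mean (2+k)/(2+14+k).
Set (2+k)/(16+k) > 0.65 and solve: k > (0.65·16 − 2)/(1 − 0.65) = 24.000.
The smallest integer exceeding 24.000 is 25.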